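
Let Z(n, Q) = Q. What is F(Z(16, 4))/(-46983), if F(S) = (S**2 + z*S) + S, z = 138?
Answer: -572/46983 ≈ -0.012175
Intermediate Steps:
F(S) = S**2 + 139*S (F(S) = (S**2 + 138*S) + S = S**2 + 139*S)
F(Z(16, 4))/(-46983) = (4*(139 + 4))/(-46983) = (4*143)*(-1/46983) = 572*(-1/46983) = -572/46983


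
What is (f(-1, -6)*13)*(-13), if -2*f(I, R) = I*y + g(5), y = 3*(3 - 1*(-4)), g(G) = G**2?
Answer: 338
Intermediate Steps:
y = 21 (y = 3*(3 + 4) = 3*7 = 21)
f(I, R) = -25/2 - 21*I/2 (f(I, R) = -(I*21 + 5**2)/2 = -(21*I + 25)/2 = -(25 + 21*I)/2 = -25/2 - 21*I/2)
(f(-1, -6)*13)*(-13) = ((-25/2 - 21/2*(-1))*13)*(-13) = ((-25/2 + 21/2)*13)*(-13) = -2*13*(-13) = -26*(-13) = 338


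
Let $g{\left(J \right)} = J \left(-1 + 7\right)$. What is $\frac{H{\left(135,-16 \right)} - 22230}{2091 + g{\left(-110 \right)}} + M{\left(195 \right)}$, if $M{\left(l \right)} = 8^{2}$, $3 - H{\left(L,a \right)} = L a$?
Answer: $\frac{23839}{477} \approx 49.977$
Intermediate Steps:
$H{\left(L,a \right)} = 3 - L a$
$g{\left(J \right)} = 6 J$ ($g{\left(J \right)} = J 6 = 6 J$)
$M{\left(l \right)} = 64$
$\frac{H{\left(135,-16 \right)} - 22230}{2091 + g{\left(-110 \right)}} + M{\left(195 \right)} = \frac{\left(3 - 135 \left(-16\right)\right) - 22230}{2091 + 6 \left(-110\right)} + 64 = \frac{\left(3 + 2160\right) - 22230}{2091 - 660} + 64 = \frac{2163 - 22230}{1431} + 64 = \left(-20067\right) \frac{1}{1431} + 64 = - \frac{6689}{477} + 64 = \frac{23839}{477}$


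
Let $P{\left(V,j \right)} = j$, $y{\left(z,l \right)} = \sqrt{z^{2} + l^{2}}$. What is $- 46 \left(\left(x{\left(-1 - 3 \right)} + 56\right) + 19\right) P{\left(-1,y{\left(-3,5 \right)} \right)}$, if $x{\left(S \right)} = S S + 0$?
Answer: $- 4186 \sqrt{34} \approx -24408.0$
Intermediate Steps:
$y{\left(z,l \right)} = \sqrt{l^{2} + z^{2}}$
$x{\left(S \right)} = S^{2}$ ($x{\left(S \right)} = S^{2} + 0 = S^{2}$)
$- 46 \left(\left(x{\left(-1 - 3 \right)} + 56\right) + 19\right) P{\left(-1,y{\left(-3,5 \right)} \right)} = - 46 \left(\left(\left(-1 - 3\right)^{2} + 56\right) + 19\right) \sqrt{5^{2} + \left(-3\right)^{2}} = - 46 \left(\left(\left(-4\right)^{2} + 56\right) + 19\right) \sqrt{25 + 9} = - 46 \left(\left(16 + 56\right) + 19\right) \sqrt{34} = - 46 \left(72 + 19\right) \sqrt{34} = \left(-46\right) 91 \sqrt{34} = - 4186 \sqrt{34}$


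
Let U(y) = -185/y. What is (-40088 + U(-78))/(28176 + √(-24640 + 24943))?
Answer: -14682884584/10320526749 + 3126679*√303/61923160494 ≈ -1.4218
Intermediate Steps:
(-40088 + U(-78))/(28176 + √(-24640 + 24943)) = (-40088 - 185/(-78))/(28176 + √(-24640 + 24943)) = (-40088 - 185*(-1/78))/(28176 + √303) = (-40088 + 185/78)/(28176 + √303) = -3126679/(78*(28176 + √303))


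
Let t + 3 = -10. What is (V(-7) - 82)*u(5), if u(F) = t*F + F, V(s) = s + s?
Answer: 5760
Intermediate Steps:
t = -13 (t = -3 - 10 = -13)
V(s) = 2*s
u(F) = -12*F (u(F) = -13*F + F = -12*F)
(V(-7) - 82)*u(5) = (2*(-7) - 82)*(-12*5) = (-14 - 82)*(-60) = -96*(-60) = 5760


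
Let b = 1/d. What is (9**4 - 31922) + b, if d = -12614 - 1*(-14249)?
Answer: -41465234/1635 ≈ -25361.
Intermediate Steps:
d = 1635 (d = -12614 + 14249 = 1635)
b = 1/1635 ≈ 0.00061162
(9**4 - 31922) + b = (9**4 - 31922) + 1/1635 = (6561 - 31922) + 1/1635 = -25361 + 1/1635 = -41465234/1635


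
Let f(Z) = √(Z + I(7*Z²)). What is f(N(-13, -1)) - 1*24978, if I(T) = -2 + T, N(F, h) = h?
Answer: -24976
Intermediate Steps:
f(Z) = √(-2 + Z + 7*Z²) (f(Z) = √(Z + (-2 + 7*Z²)) = √(-2 + Z + 7*Z²))
f(N(-13, -1)) - 1*24978 = √(-2 - 1 + 7*(-1)²) - 1*24978 = √(-2 - 1 + 7*1) - 24978 = √(-2 - 1 + 7) - 24978 = √4 - 24978 = 2 - 24978 = -24976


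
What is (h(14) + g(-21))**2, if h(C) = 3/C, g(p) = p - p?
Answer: 9/196 ≈ 0.045918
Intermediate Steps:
g(p) = 0
(h(14) + g(-21))**2 = (3/14 + 0)**2 = (3/14)**2 = 9/196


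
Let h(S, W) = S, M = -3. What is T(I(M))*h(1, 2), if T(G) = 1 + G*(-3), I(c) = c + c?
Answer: 19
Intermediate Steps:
I(c) = 2*c
T(G) = 1 - 3*G
T(I(M))*h(1, 2) = (1 - 6*(-3))*1 = (1 - 3*(-6))*1 = (1 + 18)*1 = 19*1 = 19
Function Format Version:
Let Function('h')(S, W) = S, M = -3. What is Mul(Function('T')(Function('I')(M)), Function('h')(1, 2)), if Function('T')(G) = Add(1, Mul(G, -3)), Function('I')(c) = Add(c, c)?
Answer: 19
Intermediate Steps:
Function('I')(c) = Mul(2, c)
Function('T')(G) = Add(1, Mul(-3, G))
Mul(Function('T')(Function('I')(M)), Function('h')(1, 2)) = Mul(Add(1, Mul(-3, Mul(2, -3))), 1) = Mul(Add(1, Mul(-3, -6)), 1) = Mul(Add(1, 18), 1) = Mul(19, 1) = 19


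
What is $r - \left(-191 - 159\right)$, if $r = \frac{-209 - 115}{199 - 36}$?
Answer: $\frac{56726}{163} \approx 348.01$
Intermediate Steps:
$r = - \frac{324}{163} \approx -1.9877$
$r - \left(-191 - 159\right) = - \frac{324}{163} - \left(-191 - 159\right) = - \frac{324}{163} - -350 = - \frac{324}{163} + 350 = \frac{56726}{163}$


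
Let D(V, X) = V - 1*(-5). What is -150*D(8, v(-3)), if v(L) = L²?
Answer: -1950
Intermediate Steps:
D(V, X) = 5 + V (D(V, X) = V + 5 = 5 + V)
-150*D(8, v(-3)) = -150*(5 + 8) = -150*13 = -1950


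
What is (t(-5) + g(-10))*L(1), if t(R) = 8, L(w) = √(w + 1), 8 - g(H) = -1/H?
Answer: 159*√2/10 ≈ 22.486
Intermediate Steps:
g(H) = 8 + 1/H (g(H) = 8 - (-1)/H = 8 + 1/H)
L(w) = √(1 + w)
(t(-5) + g(-10))*L(1) = (8 + (8 + 1/(-10)))*√(1 + 1) = (8 + (8 - ⅒))*√2 = (8 + 79/10)*√2 = 159*√2/10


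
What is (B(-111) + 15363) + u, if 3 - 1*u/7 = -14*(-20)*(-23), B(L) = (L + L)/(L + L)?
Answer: 60465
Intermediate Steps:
B(L) = 1 (B(L) = (2*L)/((2*L)) = (2*L)*(1/(2*L)) = 1)
u = 45101 (u = 21 - 7*(-14*(-20))*(-23) = 21 - 1960*(-23) = 21 - 7*(-6440) = 21 + 45080 = 45101)
(B(-111) + 15363) + u = (1 + 15363) + 45101 = 15364 + 45101 = 60465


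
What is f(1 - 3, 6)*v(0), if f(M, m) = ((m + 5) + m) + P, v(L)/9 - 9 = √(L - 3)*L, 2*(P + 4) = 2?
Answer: 1134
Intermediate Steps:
P = -3 (P = -4 + (½)*2 = -4 + 1 = -3)
v(L) = 81 + 9*L*√(-3 + L) (v(L) = 81 + 9*(√(L - 3)*L) = 81 + 9*(√(-3 + L)*L) = 81 + 9*(L*√(-3 + L)) = 81 + 9*L*√(-3 + L))
f(M, m) = 2 + 2*m (f(M, m) = ((m + 5) + m) - 3 = ((5 + m) + m) - 3 = (5 + 2*m) - 3 = 2 + 2*m)
f(1 - 3, 6)*v(0) = (2 + 2*6)*(81 + 9*0*√(-3 + 0)) = (2 + 12)*(81 + 9*0*√(-3)) = 14*(81 + 9*0*(I*√3)) = 14*(81 + 0) = 14*81 = 1134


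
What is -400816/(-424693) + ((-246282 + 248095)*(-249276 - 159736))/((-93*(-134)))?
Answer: -157460661966458/2646262083 ≈ -59503.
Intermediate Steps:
-400816/(-424693) + ((-246282 + 248095)*(-249276 - 159736))/((-93*(-134))) = -400816*(-1/424693) + (1813*(-409012))/12462 = 400816/424693 - 741538756*1/12462 = 400816/424693 - 370769378/6231 = -157460661966458/2646262083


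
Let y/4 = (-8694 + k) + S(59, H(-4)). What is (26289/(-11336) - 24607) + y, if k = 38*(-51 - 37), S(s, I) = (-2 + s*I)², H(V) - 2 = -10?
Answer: 9362886231/11336 ≈ 8.2594e+5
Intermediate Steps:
H(V) = -8 (H(V) = 2 - 10 = -8)
S(s, I) = (-2 + I*s)²
k = -3344 (k = 38*(-88) = -3344)
y = 850552 (y = 4*((-8694 - 3344) + (-2 - 8*59)²) = 4*(-12038 + (-2 - 472)²) = 4*(-12038 + (-474)²) = 4*(-12038 + 224676) = 4*212638 = 850552)
(26289/(-11336) - 24607) + y = (26289/(-11336) - 24607) + 850552 = (26289*(-1/11336) - 24607) + 850552 = (-26289/11336 - 24607) + 850552 = -278971241/11336 + 850552 = 9362886231/11336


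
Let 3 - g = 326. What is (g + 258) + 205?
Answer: 140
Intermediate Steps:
g = -323 (g = 3 - 1*326 = 3 - 326 = -323)
(g + 258) + 205 = (-323 + 258) + 205 = -65 + 205 = 140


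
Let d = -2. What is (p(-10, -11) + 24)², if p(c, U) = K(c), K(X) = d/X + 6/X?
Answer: 13924/25 ≈ 556.96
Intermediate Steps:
K(X) = 4/X (K(X) = -2/X + 6/X = 4/X)
p(c, U) = 4/c
(p(-10, -11) + 24)² = (4/(-10) + 24)² = (4*(-⅒) + 24)² = (-⅖ + 24)² = (118/5)² = 13924/25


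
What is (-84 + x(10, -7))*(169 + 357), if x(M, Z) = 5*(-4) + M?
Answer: -49444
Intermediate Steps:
x(M, Z) = -20 + M
(-84 + x(10, -7))*(169 + 357) = (-84 + (-20 + 10))*(169 + 357) = (-84 - 10)*526 = -94*526 = -49444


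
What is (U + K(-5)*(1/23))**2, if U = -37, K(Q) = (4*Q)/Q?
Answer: 717409/529 ≈ 1356.2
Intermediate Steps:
K(Q) = 4
(U + K(-5)*(1/23))**2 = (-37 + 4*(1/23))**2 = (-37 + 4/23)**2 = (-847/23)**2 = 717409/529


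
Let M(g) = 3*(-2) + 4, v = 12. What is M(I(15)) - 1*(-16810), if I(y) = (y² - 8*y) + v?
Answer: 16808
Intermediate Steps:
I(y) = 12 + y² - 8*y (I(y) = (y² - 8*y) + 12 = 12 + y² - 8*y)
M(g) = -2 (M(g) = -6 + 4 = -2)
M(I(15)) - 1*(-16810) = -2 - 1*(-16810) = -2 + 16810 = 16808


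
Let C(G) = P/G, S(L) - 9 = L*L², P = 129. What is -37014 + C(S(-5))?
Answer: -4293753/116 ≈ -37015.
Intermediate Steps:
S(L) = 9 + L³ (S(L) = 9 + L*L² = 9 + L³)
C(G) = 129/G
-37014 + C(S(-5)) = -37014 + 129/(9 + (-5)³) = -37014 + 129/(9 - 125) = -37014 + 129/(-116) = -37014 + 129*(-1/116) = -37014 - 129/116 = -4293753/116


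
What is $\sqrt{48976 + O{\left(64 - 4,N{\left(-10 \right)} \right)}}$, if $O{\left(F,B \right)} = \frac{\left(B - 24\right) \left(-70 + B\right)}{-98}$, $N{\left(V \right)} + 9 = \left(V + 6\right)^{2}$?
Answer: $\frac{\sqrt{9597154}}{14} \approx 221.28$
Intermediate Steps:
$N{\left(V \right)} = -9 + \left(6 + V\right)^{2}$ ($N{\left(V \right)} = -9 + \left(V + 6\right)^{2} = -9 + \left(6 + V\right)^{2}$)
$O{\left(F,B \right)} = - \frac{\left(-70 + B\right) \left(-24 + B\right)}{98}$ ($O{\left(F,B \right)} = \left(-24 + B\right) \left(-70 + B\right) \left(- \frac{1}{98}\right) = \left(-70 + B\right) \left(-24 + B\right) \left(- \frac{1}{98}\right) = - \frac{\left(-70 + B\right) \left(-24 + B\right)}{98}$)
$\sqrt{48976 + O{\left(64 - 4,N{\left(-10 \right)} \right)}} = \sqrt{48976 - \left(\frac{120}{7} - \frac{47 \left(-9 + \left(6 - 10\right)^{2}\right)}{49} + \frac{\left(-9 + \left(6 - 10\right)^{2}\right)^{2}}{98}\right)} = \sqrt{48976 - \left(\frac{120}{7} - \frac{47 \left(-9 + \left(-4\right)^{2}\right)}{49} + \frac{\left(-9 + \left(-4\right)^{2}\right)^{2}}{98}\right)} = \sqrt{48976 - \left(\frac{120}{7} - \frac{47 \left(-9 + 16\right)}{49} + \frac{\left(-9 + 16\right)^{2}}{98}\right)} = \sqrt{48976 - \left(\frac{73}{7} + \frac{1}{2}\right)} = \sqrt{48976 - \frac{153}{14}} = \sqrt{\frac{685511}{14}} = \frac{\sqrt{9597154}}{14}$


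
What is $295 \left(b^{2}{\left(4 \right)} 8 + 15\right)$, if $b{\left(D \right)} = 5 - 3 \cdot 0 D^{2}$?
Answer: $63425$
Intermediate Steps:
$b{\left(D \right)} = 5$ ($b{\left(D \right)} = 5 - 0 = 5 + 0 = 5$)
$295 \left(b^{2}{\left(4 \right)} 8 + 15\right) = 295 \left(5^{2} \cdot 8 + 15\right) = 295 \left(25 \cdot 8 + 15\right) = 295 \left(200 + 15\right) = 295 \cdot 215 = 63425$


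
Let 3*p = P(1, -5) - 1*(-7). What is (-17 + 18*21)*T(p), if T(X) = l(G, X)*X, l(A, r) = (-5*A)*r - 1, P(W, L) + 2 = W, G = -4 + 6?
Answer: -15162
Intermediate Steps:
G = 2
P(W, L) = -2 + W
l(A, r) = -1 - 5*A*r (l(A, r) = -5*A*r - 1 = -1 - 5*A*r)
p = 2 (p = ((-2 + 1) - 1*(-7))/3 = (-1 + 7)/3 = (⅓)*6 = 2)
T(X) = X*(-1 - 10*X) (T(X) = (-1 - 5*2*X)*X = (-1 - 10*X)*X = X*(-1 - 10*X))
(-17 + 18*21)*T(p) = (-17 + 18*21)*(-1*2*(1 + 10*2)) = (-17 + 378)*(-1*2*(1 + 20)) = 361*(-1*2*21) = 361*(-42) = -15162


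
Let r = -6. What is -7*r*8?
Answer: 336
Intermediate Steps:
-7*r*8 = -7*(-6)*8 = 42*8 = 336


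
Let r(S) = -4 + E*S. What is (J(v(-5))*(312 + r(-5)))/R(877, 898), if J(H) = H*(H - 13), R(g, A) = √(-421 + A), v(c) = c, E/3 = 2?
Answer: 8340*√53/53 ≈ 1145.6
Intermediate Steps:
E = 6 (E = 3*2 = 6)
r(S) = -4 + 6*S
J(H) = H*(-13 + H)
(J(v(-5))*(312 + r(-5)))/R(877, 898) = ((-5*(-13 - 5))*(312 + (-4 + 6*(-5))))/(√(-421 + 898)) = ((-5*(-18))*(312 + (-4 - 30)))/(√477) = (90*(312 - 34))/((3*√53)) = (90*278)*(√53/159) = 25020*(√53/159) = 8340*√53/53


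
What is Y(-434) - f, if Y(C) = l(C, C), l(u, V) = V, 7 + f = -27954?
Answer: 27527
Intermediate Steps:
f = -27961 (f = -7 - 27954 = -27961)
Y(C) = C
Y(-434) - f = -434 - 1*(-27961) = -434 + 27961 = 27527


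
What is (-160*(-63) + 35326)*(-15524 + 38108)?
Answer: 1025449104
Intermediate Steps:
(-160*(-63) + 35326)*(-15524 + 38108) = (10080 + 35326)*22584 = 45406*22584 = 1025449104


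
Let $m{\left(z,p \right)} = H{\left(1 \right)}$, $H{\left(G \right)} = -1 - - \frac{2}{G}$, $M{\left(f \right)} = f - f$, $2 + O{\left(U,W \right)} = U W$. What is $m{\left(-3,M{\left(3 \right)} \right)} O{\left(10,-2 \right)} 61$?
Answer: $-1342$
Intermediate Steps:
$O{\left(U,W \right)} = -2 + U W$
$M{\left(f \right)} = 0$
$H{\left(G \right)} = -1 + \frac{2}{G}$
$m{\left(z,p \right)} = 1$ ($m{\left(z,p \right)} = \frac{2 - 1}{1} = 1 \left(2 - 1\right) = 1 \cdot 1 = 1$)
$m{\left(-3,M{\left(3 \right)} \right)} O{\left(10,-2 \right)} 61 = 1 \left(-2 + 10 \left(-2\right)\right) 61 = 1 \left(-2 - 20\right) 61 = 1 \left(-22\right) 61 = \left(-22\right) 61 = -1342$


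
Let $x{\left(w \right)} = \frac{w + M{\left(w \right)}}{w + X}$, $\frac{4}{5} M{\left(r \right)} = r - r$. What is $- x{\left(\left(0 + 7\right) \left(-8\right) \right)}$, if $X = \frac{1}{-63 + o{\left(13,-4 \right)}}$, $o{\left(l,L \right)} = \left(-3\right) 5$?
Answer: $- \frac{4368}{4369} \approx -0.99977$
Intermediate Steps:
$o{\left(l,L \right)} = -15$
$M{\left(r \right)} = 0$ ($M{\left(r \right)} = \frac{5 \left(r - r\right)}{4} = \frac{5}{4} \cdot 0 = 0$)
$X = - \frac{1}{78}$ ($X = \frac{1}{-63 - 15} = \frac{1}{-78} = - \frac{1}{78} \approx -0.012821$)
$x{\left(w \right)} = \frac{w}{- \frac{1}{78} + w}$ ($x{\left(w \right)} = \frac{w + 0}{w - \frac{1}{78}} = \frac{w}{- \frac{1}{78} + w}$)
$- x{\left(\left(0 + 7\right) \left(-8\right) \right)} = - \frac{78 \left(0 + 7\right) \left(-8\right)}{-1 + 78 \left(0 + 7\right) \left(-8\right)} = - \frac{78 \cdot 7 \left(-8\right)}{-1 + 78 \cdot 7 \left(-8\right)} = - \frac{78 \left(-56\right)}{-1 + 78 \left(-56\right)} = - \frac{78 \left(-56\right)}{-1 - 4368} = - \frac{78 \left(-56\right)}{-4369} = - \frac{78 \left(-56\right) \left(-1\right)}{4369} = \left(-1\right) \frac{4368}{4369} = - \frac{4368}{4369}$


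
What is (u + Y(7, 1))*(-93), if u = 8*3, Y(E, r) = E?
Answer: -2883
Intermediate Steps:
u = 24
(u + Y(7, 1))*(-93) = (24 + 7)*(-93) = 31*(-93) = -2883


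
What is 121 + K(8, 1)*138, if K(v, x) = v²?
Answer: 8953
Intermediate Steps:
121 + K(8, 1)*138 = 121 + 8²*138 = 121 + 64*138 = 121 + 8832 = 8953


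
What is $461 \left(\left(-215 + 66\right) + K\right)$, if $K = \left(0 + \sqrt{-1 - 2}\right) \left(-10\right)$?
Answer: $-68689 - 4610 i \sqrt{3} \approx -68689.0 - 7984.8 i$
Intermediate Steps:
$K = - 10 i \sqrt{3}$ ($K = \left(0 + \sqrt{-3}\right) \left(-10\right) = \left(0 + i \sqrt{3}\right) \left(-10\right) = i \sqrt{3} \left(-10\right) = - 10 i \sqrt{3} \approx - 17.32 i$)
$461 \left(\left(-215 + 66\right) + K\right) = 461 \left(\left(-215 + 66\right) - 10 i \sqrt{3}\right) = 461 \left(-149 - 10 i \sqrt{3}\right) = -68689 - 4610 i \sqrt{3}$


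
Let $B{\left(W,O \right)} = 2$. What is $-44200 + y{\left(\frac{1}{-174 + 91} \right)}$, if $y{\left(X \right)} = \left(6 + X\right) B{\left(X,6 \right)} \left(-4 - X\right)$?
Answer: $- \frac{304822814}{6889} \approx -44248.0$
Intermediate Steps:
$y{\left(X \right)} = \left(-4 - X\right) \left(12 + 2 X\right)$ ($y{\left(X \right)} = \left(6 + X\right) 2 \left(-4 - X\right) = \left(12 + 2 X\right) \left(-4 - X\right) = \left(-4 - X\right) \left(12 + 2 X\right)$)
$-44200 + y{\left(\frac{1}{-174 + 91} \right)} = -44200 - \left(48 + \frac{2}{\left(-174 + 91\right)^{2}} + \frac{20}{-174 + 91}\right) = -44200 - \left(48 - \frac{20}{83} + \frac{2}{6889}\right) = -44200 - \left(\frac{3964}{83} + \frac{2}{6889}\right) = -44200 - \frac{329014}{6889} = - \frac{304822814}{6889}$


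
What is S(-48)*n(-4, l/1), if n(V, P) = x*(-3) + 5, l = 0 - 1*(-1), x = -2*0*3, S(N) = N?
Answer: -240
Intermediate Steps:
x = 0 (x = 0*3 = 0)
l = 1 (l = 0 + 1 = 1)
n(V, P) = 5 (n(V, P) = 0*(-3) + 5 = 0 + 5 = 5)
S(-48)*n(-4, l/1) = -48*5 = -240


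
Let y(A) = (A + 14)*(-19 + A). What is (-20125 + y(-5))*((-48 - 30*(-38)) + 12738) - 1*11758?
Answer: -281327788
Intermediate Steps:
y(A) = (-19 + A)*(14 + A) (y(A) = (14 + A)*(-19 + A) = (-19 + A)*(14 + A))
(-20125 + y(-5))*((-48 - 30*(-38)) + 12738) - 1*11758 = (-20125 + (-266 + (-5)² - 5*(-5)))*((-48 - 30*(-38)) + 12738) - 1*11758 = (-20125 + (-266 + 25 + 25))*((-48 + 1140) + 12738) - 11758 = (-20125 - 216)*(1092 + 12738) - 11758 = -20341*13830 - 11758 = -281316030 - 11758 = -281327788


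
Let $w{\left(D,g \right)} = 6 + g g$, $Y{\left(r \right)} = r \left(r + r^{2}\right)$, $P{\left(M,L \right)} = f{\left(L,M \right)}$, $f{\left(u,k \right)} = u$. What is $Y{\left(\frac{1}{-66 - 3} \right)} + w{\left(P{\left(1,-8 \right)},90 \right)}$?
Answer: $\frac{2662894022}{328509} \approx 8106.0$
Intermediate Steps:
$P{\left(M,L \right)} = L$
$w{\left(D,g \right)} = 6 + g^{2}$
$Y{\left(\frac{1}{-66 - 3} \right)} + w{\left(P{\left(1,-8 \right)},90 \right)} = \left(\frac{1}{-66 - 3}\right)^{2} \left(1 + \frac{1}{-66 - 3}\right) + \left(6 + 90^{2}\right) = \left(\frac{1}{-69}\right)^{2} \left(1 + \frac{1}{-69}\right) + \left(6 + 8100\right) = \left(- \frac{1}{69}\right)^{2} \left(1 - \frac{1}{69}\right) + 8106 = \frac{1}{4761} \cdot \frac{68}{69} + 8106 = \frac{68}{328509} + 8106 = \frac{2662894022}{328509}$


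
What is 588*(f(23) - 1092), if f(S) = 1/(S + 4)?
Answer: -5778668/9 ≈ -6.4207e+5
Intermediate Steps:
f(S) = 1/(4 + S)
588*(f(23) - 1092) = 588*(1/(4 + 23) - 1092) = 588*(1/27 - 1092) = 588*(-29483/27) = -5778668/9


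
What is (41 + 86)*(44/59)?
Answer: 5588/59 ≈ 94.712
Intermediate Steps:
(41 + 86)*(44/59) = 127*(44*(1/59)) = 127*(44/59) = 5588/59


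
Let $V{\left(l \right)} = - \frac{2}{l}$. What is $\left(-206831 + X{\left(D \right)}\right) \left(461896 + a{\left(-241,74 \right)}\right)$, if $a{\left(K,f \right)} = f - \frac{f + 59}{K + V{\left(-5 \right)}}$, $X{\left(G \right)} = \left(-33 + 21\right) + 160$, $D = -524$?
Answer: $- \frac{114864196092725}{1203} \approx -9.5481 \cdot 10^{10}$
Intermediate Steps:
$X{\left(G \right)} = 148$ ($X{\left(G \right)} = -12 + 160 = 148$)
$a{\left(K,f \right)} = f - \frac{59 + f}{\frac{2}{5} + K}$ ($a{\left(K,f \right)} = f - \frac{f + 59}{K - \frac{2}{-5}} = f - \frac{59 + f}{K - - \frac{2}{5}} = f - \frac{59 + f}{K + \frac{2}{5}} = f - \frac{59 + f}{\frac{2}{5} + K}$)
$\left(-206831 + X{\left(D \right)}\right) \left(461896 + a{\left(-241,74 \right)}\right) = \left(-206831 + 148\right) \left(461896 + \frac{-295 - 222 + 5 \left(-241\right) 74}{2 + 5 \left(-241\right)}\right) = - 206683 \left(461896 + \frac{-295 - 222 - 89170}{2 - 1205}\right) = - 206683 \left(461896 + \frac{1}{-1203} \left(-89687\right)\right) = - 206683 \left(461896 - - \frac{89687}{1203}\right) = - 206683 \left(461896 + \frac{89687}{1203}\right) = \left(-206683\right) \frac{555750575}{1203} = - \frac{114864196092725}{1203}$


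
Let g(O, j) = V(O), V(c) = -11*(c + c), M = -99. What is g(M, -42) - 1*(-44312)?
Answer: 46490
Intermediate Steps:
V(c) = -22*c
g(O, j) = -22*O
g(M, -42) - 1*(-44312) = -22*(-99) - 1*(-44312) = 2178 + 44312 = 46490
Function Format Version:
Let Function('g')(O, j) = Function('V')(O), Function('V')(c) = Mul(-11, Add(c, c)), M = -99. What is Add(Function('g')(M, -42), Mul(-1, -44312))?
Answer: 46490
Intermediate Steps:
Function('V')(c) = Mul(-22, c) (Function('V')(c) = Mul(-11, Mul(2, c)) = Mul(-22, c))
Function('g')(O, j) = Mul(-22, O)
Add(Function('g')(M, -42), Mul(-1, -44312)) = Add(Mul(-22, -99), Mul(-1, -44312)) = Add(2178, 44312) = 46490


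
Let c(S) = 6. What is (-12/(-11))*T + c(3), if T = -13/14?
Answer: 384/77 ≈ 4.9870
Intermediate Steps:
T = -13/14 (T = -13*1/14 = -13/14 ≈ -0.92857)
(-12/(-11))*T + c(3) = -12/(-11)*(-13/14) + 6 = -12*(-1/11)*(-13/14) + 6 = (12/11)*(-13/14) + 6 = -78/77 + 6 = 384/77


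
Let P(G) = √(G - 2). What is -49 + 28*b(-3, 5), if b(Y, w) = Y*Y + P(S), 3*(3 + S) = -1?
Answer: 203 + 112*I*√3/3 ≈ 203.0 + 64.663*I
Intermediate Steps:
S = -10/3 (S = -3 + (⅓)*(-1) = -3 - ⅓ = -10/3 ≈ -3.3333)
P(G) = √(-2 + G)
b(Y, w) = Y² + 4*I*√3/3 (b(Y, w) = Y*Y + √(-2 - 10/3) = Y² + √(-16/3) = Y² + 4*I*√3/3)
-49 + 28*b(-3, 5) = -49 + 28*((-3)² + 4*I*√3/3) = -49 + 28*(9 + 4*I*√3/3) = -49 + (252 + 112*I*√3/3) = 203 + 112*I*√3/3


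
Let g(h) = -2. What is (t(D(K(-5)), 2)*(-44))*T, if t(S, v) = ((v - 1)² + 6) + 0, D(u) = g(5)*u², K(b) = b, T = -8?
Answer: 2464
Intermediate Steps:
D(u) = -2*u²
t(S, v) = 6 + (-1 + v)² (t(S, v) = ((-1 + v)² + 6) + 0 = (6 + (-1 + v)²) + 0 = 6 + (-1 + v)²)
(t(D(K(-5)), 2)*(-44))*T = ((6 + (-1 + 2)²)*(-44))*(-8) = ((6 + 1²)*(-44))*(-8) = ((6 + 1)*(-44))*(-8) = (7*(-44))*(-8) = -308*(-8) = 2464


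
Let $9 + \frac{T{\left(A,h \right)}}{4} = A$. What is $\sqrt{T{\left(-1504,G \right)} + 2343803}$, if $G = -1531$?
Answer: $\sqrt{2337751} \approx 1529.0$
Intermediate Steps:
$T{\left(A,h \right)} = -36 + 4 A$
$\sqrt{T{\left(-1504,G \right)} + 2343803} = \sqrt{\left(-36 + 4 \left(-1504\right)\right) + 2343803} = \sqrt{\left(-36 - 6016\right) + 2343803} = \sqrt{-6052 + 2343803} = \sqrt{2337751}$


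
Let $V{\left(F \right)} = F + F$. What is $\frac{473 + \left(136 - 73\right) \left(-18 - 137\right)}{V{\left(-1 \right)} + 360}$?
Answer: $- \frac{4646}{179} \approx -25.955$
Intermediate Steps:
$V{\left(F \right)} = 2 F$
$\frac{473 + \left(136 - 73\right) \left(-18 - 137\right)}{V{\left(-1 \right)} + 360} = \frac{473 + \left(136 - 73\right) \left(-18 - 137\right)}{2 \left(-1\right) + 360} = \frac{473 + 63 \left(-155\right)}{-2 + 360} = \frac{473 - 9765}{358} = \left(-9292\right) \frac{1}{358} = - \frac{4646}{179}$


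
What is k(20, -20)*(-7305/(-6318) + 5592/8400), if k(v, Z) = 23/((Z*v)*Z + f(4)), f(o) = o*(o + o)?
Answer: 7721951/1480096800 ≈ 0.0052172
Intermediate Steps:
f(o) = 2*o² (f(o) = o*(2*o) = 2*o²)
k(v, Z) = 23/(32 + v*Z²) (k(v, Z) = 23/((Z*v)*Z + 2*4²) = 23/(v*Z² + 2*16) = 23/(v*Z² + 32) = 23/(32 + v*Z²))
k(20, -20)*(-7305/(-6318) + 5592/8400) = (23/(32 + 20*(-20)²))*(-7305/(-6318) + 5592/8400) = (23/(32 + 20*400))*(-7305*(-1/6318) + 5592*(1/8400)) = (23/(32 + 8000))*(2435/2106 + 233/350) = (23/8032)*(335737/184275) = 7721951/1480096800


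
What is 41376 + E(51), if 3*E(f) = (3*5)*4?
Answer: 41396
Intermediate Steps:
E(f) = 20 (E(f) = ((3*5)*4)/3 = (15*4)/3 = (⅓)*60 = 20)
41376 + E(51) = 41376 + 20 = 41396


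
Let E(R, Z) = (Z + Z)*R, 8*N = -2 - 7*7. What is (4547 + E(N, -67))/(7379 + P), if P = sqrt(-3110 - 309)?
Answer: 31884659/43562448 - 4321*I*sqrt(3419)/43562448 ≈ 0.73193 - 0.0057999*I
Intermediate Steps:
N = -51/8 (N = (-2 - 7*7)/8 = (-2 - 49)/8 = (1/8)*(-51) = -51/8 ≈ -6.3750)
P = I*sqrt(3419) (P = sqrt(-3419) = I*sqrt(3419) ≈ 58.472*I)
E(R, Z) = 2*R*Z (E(R, Z) = (2*Z)*R = 2*R*Z)
(4547 + E(N, -67))/(7379 + P) = (4547 + 2*(-51/8)*(-67))/(7379 + I*sqrt(3419)) = (4547 + 3417/4)/(7379 + I*sqrt(3419)) = 21605/(4*(7379 + I*sqrt(3419)))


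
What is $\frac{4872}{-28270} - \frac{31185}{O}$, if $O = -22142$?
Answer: $\frac{386862063}{312977170} \approx 1.2361$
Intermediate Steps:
$\frac{4872}{-28270} - \frac{31185}{O} = \frac{4872}{-28270} - \frac{31185}{-22142} = 4872 \left(- \frac{1}{28270}\right) - - \frac{31185}{22142} = - \frac{2436}{14135} + \frac{31185}{22142} = \frac{386862063}{312977170}$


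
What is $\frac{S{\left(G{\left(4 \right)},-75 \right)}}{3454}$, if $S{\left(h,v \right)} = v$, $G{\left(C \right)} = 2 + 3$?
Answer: $- \frac{75}{3454} \approx -0.021714$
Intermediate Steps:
$G{\left(C \right)} = 5$
$\frac{S{\left(G{\left(4 \right)},-75 \right)}}{3454} = - \frac{75}{3454}$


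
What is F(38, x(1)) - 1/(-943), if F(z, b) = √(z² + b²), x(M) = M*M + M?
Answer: 1/943 + 2*√362 ≈ 38.054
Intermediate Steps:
x(M) = M + M² (x(M) = M² + M = M + M²)
F(z, b) = √(b² + z²)
F(38, x(1)) - 1/(-943) = √((1*(1 + 1))² + 38²) - 1/(-943) = √((1*2)² + 1444) - 1*(-1/943) = √(2² + 1444) + 1/943 = √(4 + 1444) + 1/943 = √1448 + 1/943 = 2*√362 + 1/943 = 1/943 + 2*√362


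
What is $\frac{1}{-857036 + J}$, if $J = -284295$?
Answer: $- \frac{1}{1141331} \approx -8.7617 \cdot 10^{-7}$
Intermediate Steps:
$\frac{1}{-857036 + J} = \frac{1}{-857036 - 284295} = \frac{1}{-1141331} = - \frac{1}{1141331}$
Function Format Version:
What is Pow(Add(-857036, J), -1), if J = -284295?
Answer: Rational(-1, 1141331) ≈ -8.7617e-7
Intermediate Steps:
Pow(Add(-857036, J), -1) = Pow(Add(-857036, -284295), -1) = Pow(-1141331, -1) = Rational(-1, 1141331)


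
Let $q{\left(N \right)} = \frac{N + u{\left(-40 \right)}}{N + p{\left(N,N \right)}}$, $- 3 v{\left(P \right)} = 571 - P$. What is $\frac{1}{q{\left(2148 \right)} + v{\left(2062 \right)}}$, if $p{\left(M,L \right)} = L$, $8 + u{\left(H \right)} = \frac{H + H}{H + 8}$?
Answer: $\frac{8592}{4274509} \approx 0.0020101$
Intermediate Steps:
$u{\left(H \right)} = -8 + \frac{2 H}{8 + H}$ ($u{\left(H \right)} = -8 + \frac{H + H}{H + 8} = -8 + \frac{2 H}{8 + H}$)
$v{\left(P \right)} = - \frac{571}{3} + \frac{P}{3}$ ($v{\left(P \right)} = - \frac{571 - P}{3} = - \frac{571}{3} + \frac{P}{3}$)
$q{\left(N \right)} = \frac{- \frac{11}{2} + N}{2 N}$ ($q{\left(N \right)} = \frac{N + \frac{2 \left(-32 - -120\right)}{8 - 40}}{N + N} = \frac{N + \frac{2 \left(-32 + 120\right)}{-32}}{2 N} = \left(N + 2 \left(- \frac{1}{32}\right) 88\right) \frac{1}{2 N} = \left(N - \frac{11}{2}\right) \frac{1}{2 N} = \left(- \frac{11}{2} + N\right) \frac{1}{2 N} = \frac{- \frac{11}{2} + N}{2 N}$)
$\frac{1}{q{\left(2148 \right)} + v{\left(2062 \right)}} = \frac{1}{\frac{-11 + 2 \cdot 2148}{4 \cdot 2148} + \left(- \frac{571}{3} + \frac{1}{3} \cdot 2062\right)} = \frac{1}{\frac{1}{4} \cdot \frac{1}{2148} \left(-11 + 4296\right) + \left(- \frac{571}{3} + \frac{2062}{3}\right)} = \frac{1}{\frac{1}{4} \cdot \frac{1}{2148} \cdot 4285 + 497} = \frac{1}{\frac{4285}{8592} + 497} = \frac{1}{\frac{4274509}{8592}} = \frac{8592}{4274509}$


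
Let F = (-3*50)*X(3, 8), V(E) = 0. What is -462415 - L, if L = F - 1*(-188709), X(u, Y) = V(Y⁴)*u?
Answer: -651124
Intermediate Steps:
X(u, Y) = 0 (X(u, Y) = 0*u = 0)
F = 0 (F = -3*50*0 = -150*0 = 0)
L = 188709 (L = 0 - 1*(-188709) = 0 + 188709 = 188709)
-462415 - L = -462415 - 1*188709 = -462415 - 188709 = -651124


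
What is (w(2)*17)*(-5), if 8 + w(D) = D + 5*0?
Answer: 510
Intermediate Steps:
w(D) = -8 + D (w(D) = -8 + (D + 5*0) = -8 + (D + 0) = -8 + D)
(w(2)*17)*(-5) = ((-8 + 2)*17)*(-5) = -6*17*(-5) = -102*(-5) = 510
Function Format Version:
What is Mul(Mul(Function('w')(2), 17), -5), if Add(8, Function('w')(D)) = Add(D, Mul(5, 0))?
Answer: 510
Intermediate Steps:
Function('w')(D) = Add(-8, D) (Function('w')(D) = Add(-8, Add(D, Mul(5, 0))) = Add(-8, Add(D, 0)) = Add(-8, D))
Mul(Mul(Function('w')(2), 17), -5) = Mul(Mul(Add(-8, 2), 17), -5) = Mul(Mul(-6, 17), -5) = Mul(-102, -5) = 510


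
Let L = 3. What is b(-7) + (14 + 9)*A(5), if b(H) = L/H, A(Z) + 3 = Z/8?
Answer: -3083/56 ≈ -55.054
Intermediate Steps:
A(Z) = -3 + Z/8
b(H) = 3/H
b(-7) + (14 + 9)*A(5) = 3/(-7) + (14 + 9)*(-3 + (⅛)*5) = 3*(-⅐) + 23*(-3 + 5/8) = -3/7 + 23*(-19/8) = -3/7 - 437/8 = -3083/56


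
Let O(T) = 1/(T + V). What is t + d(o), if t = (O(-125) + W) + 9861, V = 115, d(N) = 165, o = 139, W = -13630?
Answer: -36041/10 ≈ -3604.1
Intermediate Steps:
O(T) = 1/(115 + T) (O(T) = 1/(T + 115) = 1/(115 + T))
t = -37691/10 (t = (1/(115 - 125) - 13630) + 9861 = (1/(-10) - 13630) + 9861 = (-1/10 - 13630) + 9861 = -136301/10 + 9861 = -37691/10 ≈ -3769.1)
t + d(o) = -37691/10 + 165 = -36041/10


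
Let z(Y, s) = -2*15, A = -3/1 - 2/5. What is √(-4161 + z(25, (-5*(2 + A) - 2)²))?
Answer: I*√4191 ≈ 64.738*I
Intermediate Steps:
A = -17/5 (A = -3*1 - 2*⅕ = -3 - ⅖ = -17/5 ≈ -3.4000)
z(Y, s) = -30
√(-4161 + z(25, (-5*(2 + A) - 2)²)) = √(-4161 - 30) = √(-4191) = I*√4191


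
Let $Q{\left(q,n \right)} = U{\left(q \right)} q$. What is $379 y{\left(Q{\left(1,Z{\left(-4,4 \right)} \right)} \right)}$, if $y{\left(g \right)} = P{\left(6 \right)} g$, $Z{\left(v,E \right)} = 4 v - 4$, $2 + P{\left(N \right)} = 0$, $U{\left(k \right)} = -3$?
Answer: $2274$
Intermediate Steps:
$P{\left(N \right)} = -2$ ($P{\left(N \right)} = -2 + 0 = -2$)
$Z{\left(v,E \right)} = -4 + 4 v$
$Q{\left(q,n \right)} = - 3 q$
$y{\left(g \right)} = - 2 g$
$379 y{\left(Q{\left(1,Z{\left(-4,4 \right)} \right)} \right)} = 379 \left(- 2 \left(\left(-3\right) 1\right)\right) = 379 \left(\left(-2\right) \left(-3\right)\right) = 379 \cdot 6 = 2274$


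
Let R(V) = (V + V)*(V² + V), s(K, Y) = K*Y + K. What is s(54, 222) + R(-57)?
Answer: -351846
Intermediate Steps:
s(K, Y) = K + K*Y
R(V) = 2*V*(V + V²) (R(V) = (2*V)*(V + V²) = 2*V*(V + V²))
s(54, 222) + R(-57) = 54*(1 + 222) + 2*(-57)²*(1 - 57) = 54*223 + 2*3249*(-56) = 12042 - 363888 = -351846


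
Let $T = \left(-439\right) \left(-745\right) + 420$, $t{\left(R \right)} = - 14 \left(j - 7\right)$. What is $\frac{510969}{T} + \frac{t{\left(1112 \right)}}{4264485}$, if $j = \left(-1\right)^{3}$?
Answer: $\frac{435811262633}{279302445075} \approx 1.5604$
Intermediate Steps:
$j = -1$
$t{\left(R \right)} = 112$ ($t{\left(R \right)} = - 14 \left(-1 - 7\right) = \left(-14\right) \left(-8\right) = 112$)
$T = 327475$ ($T = 327055 + 420 = 327475$)
$\frac{510969}{T} + \frac{t{\left(1112 \right)}}{4264485} = \frac{510969}{327475} + \frac{112}{4264485} = \frac{435811262633}{279302445075}$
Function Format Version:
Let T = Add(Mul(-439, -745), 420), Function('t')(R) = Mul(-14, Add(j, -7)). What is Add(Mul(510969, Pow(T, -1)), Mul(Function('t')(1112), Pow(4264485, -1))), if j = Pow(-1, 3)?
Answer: Rational(435811262633, 279302445075) ≈ 1.5604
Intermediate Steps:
j = -1
Function('t')(R) = 112 (Function('t')(R) = Mul(-14, Add(-1, -7)) = Mul(-14, -8) = 112)
T = 327475 (T = Add(327055, 420) = 327475)
Add(Mul(510969, Pow(T, -1)), Mul(Function('t')(1112), Pow(4264485, -1))) = Add(Mul(510969, Pow(327475, -1)), Mul(112, Pow(4264485, -1))) = Add(Mul(510969, Rational(1, 327475)), Mul(112, Rational(1, 4264485))) = Add(Rational(510969, 327475), Rational(112, 4264485)) = Rational(435811262633, 279302445075)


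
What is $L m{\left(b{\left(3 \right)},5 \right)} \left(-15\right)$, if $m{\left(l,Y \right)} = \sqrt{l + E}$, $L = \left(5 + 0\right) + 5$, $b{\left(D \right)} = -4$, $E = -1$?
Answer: $- 150 i \sqrt{5} \approx - 335.41 i$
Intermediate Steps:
$L = 10$ ($L = 5 + 5 = 10$)
$m{\left(l,Y \right)} = \sqrt{-1 + l}$ ($m{\left(l,Y \right)} = \sqrt{l - 1} = \sqrt{-1 + l}$)
$L m{\left(b{\left(3 \right)},5 \right)} \left(-15\right) = 10 \sqrt{-1 - 4} \left(-15\right) = 10 \sqrt{-5} \left(-15\right) = 10 i \sqrt{5} \left(-15\right) = - 150 i \sqrt{5}$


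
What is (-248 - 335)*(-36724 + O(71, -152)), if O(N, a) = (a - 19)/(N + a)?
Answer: 192679751/9 ≈ 2.1409e+7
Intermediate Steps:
O(N, a) = (-19 + a)/(N + a)
(-248 - 335)*(-36724 + O(71, -152)) = (-248 - 335)*(-36724 + (-19 - 152)/(71 - 152)) = -583*(-36724 - 171/(-81)) = -583*(-36724 - 1/81*(-171)) = -583*(-36724 + 19/9) = -583*(-330497/9) = 192679751/9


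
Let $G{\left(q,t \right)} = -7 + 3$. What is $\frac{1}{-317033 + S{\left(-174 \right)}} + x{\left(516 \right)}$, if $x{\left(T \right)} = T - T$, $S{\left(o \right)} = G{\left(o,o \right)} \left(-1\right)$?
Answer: $- \frac{1}{317029} \approx -3.1543 \cdot 10^{-6}$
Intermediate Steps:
$G{\left(q,t \right)} = -4$
$S{\left(o \right)} = 4$ ($S{\left(o \right)} = \left(-4\right) \left(-1\right) = 4$)
$x{\left(T \right)} = 0$
$\frac{1}{-317033 + S{\left(-174 \right)}} + x{\left(516 \right)} = \frac{1}{-317033 + 4} + 0 = \frac{1}{-317029} + 0 = - \frac{1}{317029} + 0 = - \frac{1}{317029}$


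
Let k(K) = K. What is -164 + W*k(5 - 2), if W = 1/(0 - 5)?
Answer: -823/5 ≈ -164.60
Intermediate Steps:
W = -1/5 (W = 1/(-5) = -1/5 ≈ -0.20000)
-164 + W*k(5 - 2) = -164 - (5 - 2)/5 = -164 - 1/5*3 = -164 - 3/5 = -823/5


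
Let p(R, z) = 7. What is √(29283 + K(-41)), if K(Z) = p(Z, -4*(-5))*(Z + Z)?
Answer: √28709 ≈ 169.44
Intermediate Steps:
K(Z) = 14*Z (K(Z) = 7*(Z + Z) = 7*(2*Z) = 14*Z)
√(29283 + K(-41)) = √(29283 + 14*(-41)) = √(29283 - 574) = √28709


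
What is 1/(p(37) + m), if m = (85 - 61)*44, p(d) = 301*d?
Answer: 1/12193 ≈ 8.2014e-5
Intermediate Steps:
m = 1056 (m = 24*44 = 1056)
1/(p(37) + m) = 1/(301*37 + 1056) = 1/(11137 + 1056) = 1/12193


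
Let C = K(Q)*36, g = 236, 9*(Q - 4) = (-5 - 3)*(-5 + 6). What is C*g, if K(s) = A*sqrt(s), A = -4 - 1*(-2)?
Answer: -11328*sqrt(7) ≈ -29971.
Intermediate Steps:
A = -2 (A = -4 + 2 = -2)
Q = 28/9 (Q = 4 + ((-5 - 3)*(-5 + 6))/9 = 4 + (-8*1)/9 = 4 + (1/9)*(-8) = 4 - 8/9 = 28/9 ≈ 3.1111)
K(s) = -2*sqrt(s)
C = -48*sqrt(7) (C = -4*sqrt(7)/3*36 = -48*sqrt(7) ≈ -127.00)
C*g = -48*sqrt(7)*236 = -11328*sqrt(7)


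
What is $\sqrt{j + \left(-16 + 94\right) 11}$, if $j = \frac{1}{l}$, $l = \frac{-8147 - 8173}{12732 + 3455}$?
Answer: $\frac{\sqrt{3566525115}}{2040} \approx 29.275$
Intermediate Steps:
$l = - \frac{16320}{16187} \approx -1.0082$
$j = - \frac{16187}{16320}$ ($j = \frac{1}{- \frac{16320}{16187}} = - \frac{16187}{16320} \approx -0.99185$)
$\sqrt{j + \left(-16 + 94\right) 11} = \sqrt{- \frac{16187}{16320} + \left(-16 + 94\right) 11} = \sqrt{- \frac{16187}{16320} + 78 \cdot 11} = \sqrt{- \frac{16187}{16320} + 858} = \sqrt{\frac{13986373}{16320}} = \frac{\sqrt{3566525115}}{2040}$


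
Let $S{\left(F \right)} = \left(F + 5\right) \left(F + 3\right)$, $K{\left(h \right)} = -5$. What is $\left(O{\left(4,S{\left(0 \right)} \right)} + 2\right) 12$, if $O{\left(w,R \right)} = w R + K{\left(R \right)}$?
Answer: $684$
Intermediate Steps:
$S{\left(F \right)} = \left(3 + F\right) \left(5 + F\right)$ ($S{\left(F \right)} = \left(5 + F\right) \left(3 + F\right) = \left(3 + F\right) \left(5 + F\right)$)
$O{\left(w,R \right)} = -5 + R w$ ($O{\left(w,R \right)} = w R - 5 = R w - 5 = -5 + R w$)
$\left(O{\left(4,S{\left(0 \right)} \right)} + 2\right) 12 = \left(\left(-5 + \left(15 + 0^{2} + 8 \cdot 0\right) 4\right) + 2\right) 12 = \left(\left(-5 + \left(15 + 0 + 0\right) 4\right) + 2\right) 12 = \left(\left(-5 + 15 \cdot 4\right) + 2\right) 12 = \left(\left(-5 + 60\right) + 2\right) 12 = \left(55 + 2\right) 12 = 57 \cdot 12 = 684$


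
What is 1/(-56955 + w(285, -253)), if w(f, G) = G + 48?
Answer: -1/57160 ≈ -1.7495e-5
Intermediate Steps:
w(f, G) = 48 + G
1/(-56955 + w(285, -253)) = 1/(-56955 + (48 - 253)) = 1/(-56955 - 205) = 1/(-57160) = -1/57160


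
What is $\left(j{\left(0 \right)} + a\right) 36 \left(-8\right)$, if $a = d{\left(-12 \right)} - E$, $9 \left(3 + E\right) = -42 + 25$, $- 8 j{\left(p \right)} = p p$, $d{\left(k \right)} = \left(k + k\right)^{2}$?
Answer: $-167296$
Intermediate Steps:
$d{\left(k \right)} = 4 k^{2}$ ($d{\left(k \right)} = \left(2 k\right)^{2} = 4 k^{2}$)
$j{\left(p \right)} = - \frac{p^{2}}{8}$ ($j{\left(p \right)} = - \frac{p p}{8} = - \frac{p^{2}}{8}$)
$E = - \frac{44}{9}$ ($E = -3 + \frac{-42 + 25}{9} = -3 + \frac{1}{9} \left(-17\right) = -3 - \frac{17}{9} = - \frac{44}{9} \approx -4.8889$)
$a = \frac{5228}{9}$ ($a = 4 \left(-12\right)^{2} - - \frac{44}{9} = 4 \cdot 144 + \frac{44}{9} = 576 + \frac{44}{9} = \frac{5228}{9} \approx 580.89$)
$\left(j{\left(0 \right)} + a\right) 36 \left(-8\right) = \left(- \frac{0^{2}}{8} + \frac{5228}{9}\right) 36 \left(-8\right) = \left(\left(- \frac{1}{8}\right) 0 + \frac{5228}{9}\right) \left(-288\right) = \left(0 + \frac{5228}{9}\right) \left(-288\right) = \frac{5228}{9} \left(-288\right) = -167296$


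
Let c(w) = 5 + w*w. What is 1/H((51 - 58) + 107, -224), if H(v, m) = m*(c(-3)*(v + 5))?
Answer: -1/329280 ≈ -3.0369e-6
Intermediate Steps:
c(w) = 5 + w**2
H(v, m) = m*(70 + 14*v) (H(v, m) = m*((5 + (-3)**2)*(v + 5)) = m*((5 + 9)*(5 + v)) = m*(14*(5 + v)) = m*(70 + 14*v))
1/H((51 - 58) + 107, -224) = 1/(14*(-224)*(5 + ((51 - 58) + 107))) = 1/(14*(-224)*(5 + (-7 + 107))) = 1/(14*(-224)*(5 + 100)) = 1/(14*(-224)*105) = 1/(-329280) = -1/329280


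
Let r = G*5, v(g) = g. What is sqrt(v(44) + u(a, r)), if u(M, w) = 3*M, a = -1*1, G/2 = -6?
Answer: sqrt(41) ≈ 6.4031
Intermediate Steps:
G = -12 (G = 2*(-6) = -12)
r = -60 (r = -12*5 = -60)
a = -1
sqrt(v(44) + u(a, r)) = sqrt(44 + 3*(-1)) = sqrt(44 - 3) = sqrt(41)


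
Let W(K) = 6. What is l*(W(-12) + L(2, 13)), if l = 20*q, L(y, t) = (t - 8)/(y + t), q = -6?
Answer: -760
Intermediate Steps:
L(y, t) = (-8 + t)/(t + y)
l = -120 (l = 20*(-6) = -120)
l*(W(-12) + L(2, 13)) = -120*(6 + (-8 + 13)/(13 + 2)) = -120*(6 + 5/15) = -120*(6 + (1/15)*5) = -120*(6 + 1/3) = -120*19/3 = -760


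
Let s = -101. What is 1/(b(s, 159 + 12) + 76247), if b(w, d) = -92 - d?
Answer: 1/75984 ≈ 1.3161e-5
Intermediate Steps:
1/(b(s, 159 + 12) + 76247) = 1/((-92 - (159 + 12)) + 76247) = 1/((-92 - 1*171) + 76247) = 1/((-92 - 171) + 76247) = 1/(-263 + 76247) = 1/75984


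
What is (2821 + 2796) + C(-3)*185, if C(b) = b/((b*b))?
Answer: 16666/3 ≈ 5555.3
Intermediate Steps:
C(b) = 1/b (C(b) = b/(b²) = b/b² = 1/b)
(2821 + 2796) + C(-3)*185 = (2821 + 2796) + 185/(-3) = 5617 - ⅓*185 = 5617 - 185/3 = 16666/3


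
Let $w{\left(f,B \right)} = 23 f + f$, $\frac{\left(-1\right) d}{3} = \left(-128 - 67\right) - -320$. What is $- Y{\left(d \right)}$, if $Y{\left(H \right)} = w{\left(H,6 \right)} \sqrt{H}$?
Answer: $45000 i \sqrt{15} \approx 1.7428 \cdot 10^{5} i$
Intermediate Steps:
$d = -375$ ($d = - 3 \left(\left(-128 - 67\right) - -320\right) = - 3 \left(-195 + 320\right) = \left(-3\right) 125 = -375$)
$w{\left(f,B \right)} = 24 f$
$Y{\left(H \right)} = 24 H^{\frac{3}{2}}$ ($Y{\left(H \right)} = 24 H \sqrt{H} = 24 H^{\frac{3}{2}}$)
$- Y{\left(d \right)} = - 24 \left(-375\right)^{\frac{3}{2}} = - 24 \left(- 1875 i \sqrt{15}\right) = - \left(-45000\right) i \sqrt{15} = 45000 i \sqrt{15}$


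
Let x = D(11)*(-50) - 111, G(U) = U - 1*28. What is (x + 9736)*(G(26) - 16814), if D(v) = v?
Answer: -152605200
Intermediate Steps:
G(U) = -28 + U (G(U) = U - 28 = -28 + U)
x = -661 (x = 11*(-50) - 111 = -550 - 111 = -661)
(x + 9736)*(G(26) - 16814) = (-661 + 9736)*((-28 + 26) - 16814) = 9075*(-2 - 16814) = 9075*(-16816) = -152605200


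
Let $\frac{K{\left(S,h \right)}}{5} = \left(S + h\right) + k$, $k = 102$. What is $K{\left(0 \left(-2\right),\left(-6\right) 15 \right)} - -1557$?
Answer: $1617$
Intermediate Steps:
$K{\left(S,h \right)} = 510 + 5 S + 5 h$ ($K{\left(S,h \right)} = 5 \left(\left(S + h\right) + 102\right) = 5 \left(102 + S + h\right) = 510 + 5 S + 5 h$)
$K{\left(0 \left(-2\right),\left(-6\right) 15 \right)} - -1557 = \left(510 + 5 \cdot 0 \left(-2\right) + 5 \left(\left(-6\right) 15\right)\right) - -1557 = \left(510 + 5 \cdot 0 + 5 \left(-90\right)\right) + 1557 = \left(510 + 0 - 450\right) + 1557 = 60 + 1557 = 1617$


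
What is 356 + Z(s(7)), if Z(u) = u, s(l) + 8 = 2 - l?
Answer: 343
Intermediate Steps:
s(l) = -6 - l (s(l) = -8 + (2 - l) = -6 - l)
356 + Z(s(7)) = 356 + (-6 - 1*7) = 356 + (-6 - 7) = 356 - 13 = 343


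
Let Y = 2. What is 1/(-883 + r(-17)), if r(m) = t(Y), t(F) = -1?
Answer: -1/884 ≈ -0.0011312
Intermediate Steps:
r(m) = -1
1/(-883 + r(-17)) = 1/(-883 - 1) = 1/(-884) = -1/884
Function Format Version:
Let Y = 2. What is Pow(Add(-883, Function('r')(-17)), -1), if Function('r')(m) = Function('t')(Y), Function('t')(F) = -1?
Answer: Rational(-1, 884) ≈ -0.0011312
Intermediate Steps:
Function('r')(m) = -1
Pow(Add(-883, Function('r')(-17)), -1) = Pow(Add(-883, -1), -1) = Pow(-884, -1) = Rational(-1, 884)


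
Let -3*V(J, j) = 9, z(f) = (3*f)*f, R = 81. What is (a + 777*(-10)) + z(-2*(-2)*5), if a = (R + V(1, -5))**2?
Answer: -486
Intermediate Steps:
z(f) = 3*f**2
V(J, j) = -3 (V(J, j) = -1/3*9 = -3)
a = 6084 (a = (81 - 3)**2 = 78**2 = 6084)
(a + 777*(-10)) + z(-2*(-2)*5) = (6084 + 777*(-10)) + 3*(-2*(-2)*5)**2 = (6084 - 7770) + 3*(4*5)**2 = -1686 + 3*20**2 = -1686 + 3*400 = -1686 + 1200 = -486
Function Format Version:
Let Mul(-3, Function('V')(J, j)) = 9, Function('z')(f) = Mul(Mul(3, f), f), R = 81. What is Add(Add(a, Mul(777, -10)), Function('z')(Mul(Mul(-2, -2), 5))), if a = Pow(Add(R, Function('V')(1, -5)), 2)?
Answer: -486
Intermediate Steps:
Function('z')(f) = Mul(3, Pow(f, 2))
Function('V')(J, j) = -3 (Function('V')(J, j) = Mul(Rational(-1, 3), 9) = -3)
a = 6084 (a = Pow(Add(81, -3), 2) = Pow(78, 2) = 6084)
Add(Add(a, Mul(777, -10)), Function('z')(Mul(Mul(-2, -2), 5))) = Add(Add(6084, Mul(777, -10)), Mul(3, Pow(Mul(Mul(-2, -2), 5), 2))) = Add(Add(6084, -7770), Mul(3, Pow(Mul(4, 5), 2))) = Add(-1686, Mul(3, Pow(20, 2))) = Add(-1686, Mul(3, 400)) = Add(-1686, 1200) = -486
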